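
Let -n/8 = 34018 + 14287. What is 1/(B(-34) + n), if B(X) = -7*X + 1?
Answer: -1/386201 ≈ -2.5893e-6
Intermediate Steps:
B(X) = 1 - 7*X
n = -386440 (n = -8*(34018 + 14287) = -8*48305 = -386440)
1/(B(-34) + n) = 1/((1 - 7*(-34)) - 386440) = 1/((1 + 238) - 386440) = 1/(239 - 386440) = 1/(-386201) = -1/386201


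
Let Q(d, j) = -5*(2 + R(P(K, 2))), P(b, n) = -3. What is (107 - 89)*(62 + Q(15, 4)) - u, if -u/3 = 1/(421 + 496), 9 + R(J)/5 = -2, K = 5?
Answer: 5397465/917 ≈ 5886.0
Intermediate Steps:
R(J) = -55 (R(J) = -45 + 5*(-2) = -45 - 10 = -55)
Q(d, j) = 265 (Q(d, j) = -5*(2 - 55) = -5*(-53) = 265)
u = -3/917 (u = -3/(421 + 496) = -3/917 ≈ -0.0032715)
(107 - 89)*(62 + Q(15, 4)) - u = (107 - 89)*(62 + 265) - 1*(-3/917) = 18*327 + 3/917 = 5886 + 3/917 = 5397465/917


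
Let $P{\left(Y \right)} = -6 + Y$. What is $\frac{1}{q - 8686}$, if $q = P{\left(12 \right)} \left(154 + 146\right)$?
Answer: $- \frac{1}{6886} \approx -0.00014522$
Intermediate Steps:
$q = 1800$ ($q = \left(-6 + 12\right) \left(154 + 146\right) = 6 \cdot 300 = 1800$)
$\frac{1}{q - 8686} = \frac{1}{1800 - 8686} = \frac{1}{-6886} = - \frac{1}{6886}$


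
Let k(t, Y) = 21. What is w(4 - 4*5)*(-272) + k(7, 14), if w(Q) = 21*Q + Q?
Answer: 95765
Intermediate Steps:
w(Q) = 22*Q
w(4 - 4*5)*(-272) + k(7, 14) = (22*(4 - 4*5))*(-272) + 21 = (22*(4 - 20))*(-272) + 21 = (22*(-16))*(-272) + 21 = -352*(-272) + 21 = 95744 + 21 = 95765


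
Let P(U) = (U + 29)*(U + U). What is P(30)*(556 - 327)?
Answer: 810660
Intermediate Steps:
P(U) = 2*U*(29 + U) (P(U) = (29 + U)*(2*U) = 2*U*(29 + U))
P(30)*(556 - 327) = (2*30*(29 + 30))*(556 - 327) = (2*30*59)*229 = 3540*229 = 810660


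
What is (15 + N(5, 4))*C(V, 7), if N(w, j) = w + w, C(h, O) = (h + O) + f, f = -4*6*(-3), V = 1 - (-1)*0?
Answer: 2000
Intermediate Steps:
V = 1 (V = 1 - 1*0 = 1 + 0 = 1)
f = 72 (f = -24*(-3) = 72)
C(h, O) = 72 + O + h (C(h, O) = (h + O) + 72 = (O + h) + 72 = 72 + O + h)
N(w, j) = 2*w
(15 + N(5, 4))*C(V, 7) = (15 + 2*5)*(72 + 7 + 1) = (15 + 10)*80 = 25*80 = 2000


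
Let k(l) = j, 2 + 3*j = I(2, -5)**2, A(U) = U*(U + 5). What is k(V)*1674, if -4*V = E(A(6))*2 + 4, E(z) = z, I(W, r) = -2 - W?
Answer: 7812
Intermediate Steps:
A(U) = U*(5 + U)
j = 14/3 (j = -2/3 + (-2 - 1*2)**2/3 = -2/3 + (-2 - 2)**2/3 = -2/3 + (1/3)*(-4)**2 = -2/3 + (1/3)*16 = -2/3 + 16/3 = 14/3 ≈ 4.6667)
V = -34 (V = -((6*(5 + 6))*2 + 4)/4 = -((6*11)*2 + 4)/4 = -(66*2 + 4)/4 = -(132 + 4)/4 = -1/4*136 = -34)
k(l) = 14/3
k(V)*1674 = (14/3)*1674 = 7812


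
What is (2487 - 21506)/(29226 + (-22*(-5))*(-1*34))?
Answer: -19019/25486 ≈ -0.74625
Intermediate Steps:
(2487 - 21506)/(29226 + (-22*(-5))*(-1*34)) = -19019/(29226 + 110*(-34)) = -19019/(29226 - 3740) = -19019/25486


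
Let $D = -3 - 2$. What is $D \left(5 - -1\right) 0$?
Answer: $0$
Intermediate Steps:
$D = -5$
$D \left(5 - -1\right) 0 = - 5 \left(5 - -1\right) 0 = - 5 \left(5 + 1\right) 0 = \left(-5\right) 6 \cdot 0 = \left(-30\right) 0 = 0$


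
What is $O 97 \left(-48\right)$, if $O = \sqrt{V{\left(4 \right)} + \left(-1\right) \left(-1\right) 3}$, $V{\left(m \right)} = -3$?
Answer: $0$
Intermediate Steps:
$O = 0$ ($O = \sqrt{-3 + \left(-1\right) \left(-1\right) 3} = \sqrt{-3 + 1 \cdot 3} = \sqrt{-3 + 3} = \sqrt{0} = 0$)
$O 97 \left(-48\right) = 0 \cdot 97 \left(-48\right) = 0 \left(-48\right) = 0$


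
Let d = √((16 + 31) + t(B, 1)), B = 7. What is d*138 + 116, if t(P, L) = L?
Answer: 116 + 552*√3 ≈ 1072.1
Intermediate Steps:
d = 4*√3 (d = √((16 + 31) + 1) = √(47 + 1) = √48 = 4*√3 ≈ 6.9282)
d*138 + 116 = (4*√3)*138 + 116 = 552*√3 + 116 = 116 + 552*√3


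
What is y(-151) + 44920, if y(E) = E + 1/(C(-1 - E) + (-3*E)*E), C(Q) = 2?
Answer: 3062244368/68401 ≈ 44769.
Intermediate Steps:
y(E) = E + 1/(2 - 3*E²) (y(E) = E + 1/(2 + (-3*E)*E) = E + 1/(2 - 3*E²))
y(-151) + 44920 = (-1 - 2*(-151) + 3*(-151)³)/(-2 + 3*(-151)²) + 44920 = (-1 + 302 + 3*(-3442951))/(-2 + 3*22801) + 44920 = (-1 + 302 - 10328853)/(-2 + 68403) + 44920 = -10328552/68401 + 44920 = 3062244368/68401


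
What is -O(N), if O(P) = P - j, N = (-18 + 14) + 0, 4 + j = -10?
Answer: -10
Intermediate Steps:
j = -14 (j = -4 - 10 = -14)
N = -4 (N = -4 + 0 = -4)
O(P) = 14 + P (O(P) = P - 1*(-14) = P + 14 = 14 + P)
-O(N) = -(14 - 4) = -1*10 = -10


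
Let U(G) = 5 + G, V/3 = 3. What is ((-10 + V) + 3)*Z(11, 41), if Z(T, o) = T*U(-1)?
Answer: 88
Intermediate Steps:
V = 9 (V = 3*3 = 9)
Z(T, o) = 4*T (Z(T, o) = T*(5 - 1) = T*4 = 4*T)
((-10 + V) + 3)*Z(11, 41) = ((-10 + 9) + 3)*(4*11) = (-1 + 3)*44 = 2*44 = 88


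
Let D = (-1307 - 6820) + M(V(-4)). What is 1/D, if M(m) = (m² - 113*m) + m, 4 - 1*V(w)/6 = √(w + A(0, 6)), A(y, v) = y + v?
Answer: -3389/34357659 - 128*√2/34357659 ≈ -0.00010391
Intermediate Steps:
A(y, v) = v + y
V(w) = 24 - 6*√(6 + w) (V(w) = 24 - 6*√(w + (6 + 0)) = 24 - 6*√(w + 6) = 24 - 6*√(6 + w))
M(m) = m² - 112*m
D = -8127 + (-88 - 6*√2)*(24 - 6*√2) (D = (-1307 - 6820) + (24 - 6*√(6 - 4))*(-112 + (24 - 6*√(6 - 4))) = -8127 + (24 - 6*√2)*(-112 + (24 - 6*√2)) = -8127 + (24 - 6*√2)*(-88 - 6*√2) = -8127 + (-88 - 6*√2)*(24 - 6*√2) ≈ -9623.9)
1/D = 1/(-10167 + 384*√2)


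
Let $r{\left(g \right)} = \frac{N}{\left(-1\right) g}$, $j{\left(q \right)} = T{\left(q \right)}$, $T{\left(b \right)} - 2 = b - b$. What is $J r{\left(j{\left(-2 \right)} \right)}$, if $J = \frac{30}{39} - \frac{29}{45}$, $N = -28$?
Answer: $\frac{1022}{585} \approx 1.747$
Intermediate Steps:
$T{\left(b \right)} = 2$ ($T{\left(b \right)} = 2 + \left(b - b\right) = 2 + 0 = 2$)
$j{\left(q \right)} = 2$
$J = \frac{73}{585}$ ($J = 30 \cdot \frac{1}{39} - \frac{29}{45} = \frac{10}{13} - \frac{29}{45} = \frac{73}{585} \approx 0.12479$)
$r{\left(g \right)} = \frac{28}{g}$ ($r{\left(g \right)} = - \frac{28}{\left(-1\right) g} = - 28 \left(- \frac{1}{g}\right) = \frac{28}{g}$)
$J r{\left(j{\left(-2 \right)} \right)} = \frac{73 \cdot \frac{28}{2}}{585} = \frac{73 \cdot 28 \cdot \frac{1}{2}}{585} = \frac{73}{585} \cdot 14 = \frac{1022}{585}$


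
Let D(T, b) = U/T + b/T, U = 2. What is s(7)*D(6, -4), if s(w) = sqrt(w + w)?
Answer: -sqrt(14)/3 ≈ -1.2472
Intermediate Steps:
s(w) = sqrt(2)*sqrt(w) (s(w) = sqrt(2*w) = sqrt(2)*sqrt(w))
D(T, b) = 2/T + b/T
s(7)*D(6, -4) = (sqrt(2)*sqrt(7))*((2 - 4)/6) = sqrt(14)*((1/6)*(-2)) = sqrt(14)*(-1/3) = -sqrt(14)/3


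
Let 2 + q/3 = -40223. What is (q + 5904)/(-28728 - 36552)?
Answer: 38257/21760 ≈ 1.7581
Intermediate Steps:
q = -120675 (q = -6 + 3*(-40223) = -6 - 120669 = -120675)
(q + 5904)/(-28728 - 36552) = (-120675 + 5904)/(-28728 - 36552) = -114771/(-65280) = -114771*(-1/65280) = 38257/21760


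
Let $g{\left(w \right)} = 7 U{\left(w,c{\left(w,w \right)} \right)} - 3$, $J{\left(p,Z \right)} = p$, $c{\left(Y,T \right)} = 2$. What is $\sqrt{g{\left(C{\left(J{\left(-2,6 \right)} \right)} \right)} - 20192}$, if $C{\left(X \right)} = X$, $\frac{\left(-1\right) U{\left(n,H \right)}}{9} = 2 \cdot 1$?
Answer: $i \sqrt{20321} \approx 142.55 i$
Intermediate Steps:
$U{\left(n,H \right)} = -18$ ($U{\left(n,H \right)} = - 9 \cdot 2 \cdot 1 = \left(-9\right) 2 = -18$)
$g{\left(w \right)} = -129$ ($g{\left(w \right)} = 7 \left(-18\right) - 3 = -126 - 3 = -129$)
$\sqrt{g{\left(C{\left(J{\left(-2,6 \right)} \right)} \right)} - 20192} = \sqrt{-129 - 20192} = \sqrt{-20321} = i \sqrt{20321}$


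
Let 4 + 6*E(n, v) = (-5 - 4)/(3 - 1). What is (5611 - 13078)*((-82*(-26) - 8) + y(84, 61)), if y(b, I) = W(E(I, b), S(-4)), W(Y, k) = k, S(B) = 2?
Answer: -15874842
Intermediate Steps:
E(n, v) = -17/12 (E(n, v) = -⅔ + ((-5 - 4)/(3 - 1))/6 = -⅔ + (-9/2)/6 = -⅔ + (-9*½)/6 = -⅔ + (⅙)*(-9/2) = -⅔ - ¾ = -17/12)
y(b, I) = 2
(5611 - 13078)*((-82*(-26) - 8) + y(84, 61)) = (5611 - 13078)*((-82*(-26) - 8) + 2) = -7467*((2132 - 8) + 2) = -7467*(2124 + 2) = -7467*2126 = -15874842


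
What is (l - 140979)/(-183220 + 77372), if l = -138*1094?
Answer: 291951/105848 ≈ 2.7582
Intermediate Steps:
l = -150972
(l - 140979)/(-183220 + 77372) = (-150972 - 140979)/(-183220 + 77372) = -291951/(-105848) = -291951*(-1/105848) = 291951/105848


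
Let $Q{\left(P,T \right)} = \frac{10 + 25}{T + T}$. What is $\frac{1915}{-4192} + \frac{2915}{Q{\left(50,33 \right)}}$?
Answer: $\frac{161286371}{29344} \approx 5496.4$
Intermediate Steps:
$Q{\left(P,T \right)} = \frac{35}{2 T}$
$\frac{1915}{-4192} + \frac{2915}{Q{\left(50,33 \right)}} = \frac{1915}{-4192} + \frac{2915}{\frac{35}{2} \cdot \frac{1}{33}} = 1915 \left(- \frac{1}{4192}\right) + \frac{2915}{\frac{35}{2} \cdot \frac{1}{33}} = - \frac{1915}{4192} + \frac{2915}{\frac{35}{66}} = - \frac{1915}{4192} + 2915 \cdot \frac{66}{35} = - \frac{1915}{4192} + \frac{38478}{7} = \frac{161286371}{29344}$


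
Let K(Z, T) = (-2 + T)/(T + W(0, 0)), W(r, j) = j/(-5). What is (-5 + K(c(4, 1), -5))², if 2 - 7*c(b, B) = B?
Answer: 324/25 ≈ 12.960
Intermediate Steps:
W(r, j) = -j/5 (W(r, j) = j*(-⅕) = -j/5)
c(b, B) = 2/7 - B/7
K(Z, T) = (-2 + T)/T (K(Z, T) = (-2 + T)/(T - ⅕*0) = (-2 + T)/(T + 0) = (-2 + T)/T)
(-5 + K(c(4, 1), -5))² = (-5 + (-2 - 5)/(-5))² = (-5 - ⅕*(-7))² = (-5 + 7/5)² = (-18/5)² = 324/25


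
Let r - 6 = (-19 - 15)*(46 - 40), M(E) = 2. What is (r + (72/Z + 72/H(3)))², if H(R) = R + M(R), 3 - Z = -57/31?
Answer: 17791524/625 ≈ 28466.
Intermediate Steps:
Z = 150/31 (Z = 3 - (-57)/31 = 3 - 1*(-57/31) = 3 + 57/31 = 150/31 ≈ 4.8387)
r = -198 (r = 6 + (-19 - 15)*(46 - 40) = 6 - 34*6 = 6 - 204 = -198)
H(R) = 2 + R (H(R) = R + 2 = 2 + R)
(r + (72/Z + 72/H(3)))² = (-198 + (72/(150/31) + 72/(2 + 3)))² = (-198 + (72*(31/150) + 72/5))² = (-198 + (372/25 + 72*(⅕)))² = (-198 + (372/25 + 72/5))² = (-198 + 732/25)² = (-4218/25)² = 17791524/625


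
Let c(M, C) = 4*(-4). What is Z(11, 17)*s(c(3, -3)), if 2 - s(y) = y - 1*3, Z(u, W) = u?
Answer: 231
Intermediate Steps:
c(M, C) = -16
s(y) = 5 - y (s(y) = 2 - (y - 1*3) = 2 - (y - 3) = 2 - (-3 + y) = 2 + (3 - y) = 5 - y)
Z(11, 17)*s(c(3, -3)) = 11*(5 - 1*(-16)) = 11*(5 + 16) = 11*21 = 231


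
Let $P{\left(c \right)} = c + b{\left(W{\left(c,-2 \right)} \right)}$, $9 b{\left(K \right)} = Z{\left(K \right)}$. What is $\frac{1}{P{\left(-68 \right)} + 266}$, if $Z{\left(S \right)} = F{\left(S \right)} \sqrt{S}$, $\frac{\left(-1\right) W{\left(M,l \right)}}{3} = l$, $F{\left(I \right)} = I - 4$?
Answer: $\frac{2673}{529250} - \frac{3 \sqrt{6}}{529250} \approx 0.0050367$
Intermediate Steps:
$F{\left(I \right)} = -4 + I$
$W{\left(M,l \right)} = - 3 l$
$Z{\left(S \right)} = \sqrt{S} \left(-4 + S\right)$ ($Z{\left(S \right)} = \left(-4 + S\right) \sqrt{S} = \sqrt{S} \left(-4 + S\right)$)
$b{\left(K \right)} = \frac{\sqrt{K} \left(-4 + K\right)}{9}$
$P{\left(c \right)} = c + \frac{2 \sqrt{6}}{9}$ ($P{\left(c \right)} = c + \frac{\sqrt{\left(-3\right) \left(-2\right)} \left(-4 - -6\right)}{9} = c + \frac{\sqrt{6} \left(-4 + 6\right)}{9} = c + \frac{1}{9} \sqrt{6} \cdot 2 = c + \frac{2 \sqrt{6}}{9}$)
$\frac{1}{P{\left(-68 \right)} + 266} = \frac{1}{\left(-68 + \frac{2 \sqrt{6}}{9}\right) + 266} = \frac{1}{198 + \frac{2 \sqrt{6}}{9}}$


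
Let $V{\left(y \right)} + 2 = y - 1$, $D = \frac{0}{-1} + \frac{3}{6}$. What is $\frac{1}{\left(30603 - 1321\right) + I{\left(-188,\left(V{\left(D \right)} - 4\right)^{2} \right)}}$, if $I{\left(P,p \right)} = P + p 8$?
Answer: $\frac{1}{29432} \approx 3.3977 \cdot 10^{-5}$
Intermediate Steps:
$D = \frac{1}{2}$ ($D = 0 \left(-1\right) + 3 \cdot \frac{1}{6} = 0 + \frac{1}{2} = \frac{1}{2} \approx 0.5$)
$V{\left(y \right)} = -3 + y$ ($V{\left(y \right)} = -2 + \left(y - 1\right) = -2 + \left(-1 + y\right) = -3 + y$)
$I{\left(P,p \right)} = P + 8 p$
$\frac{1}{\left(30603 - 1321\right) + I{\left(-188,\left(V{\left(D \right)} - 4\right)^{2} \right)}} = \frac{1}{\left(30603 - 1321\right) - \left(188 - 8 \left(\left(-3 + \frac{1}{2}\right) - 4\right)^{2}\right)} = \frac{1}{29282 - \left(188 - 8 \left(- \frac{5}{2} - 4\right)^{2}\right)} = \frac{1}{29282 - \left(188 - 8 \left(- \frac{13}{2}\right)^{2}\right)} = \frac{1}{29282 + \left(-188 + 8 \cdot \frac{169}{4}\right)} = \frac{1}{29282 + \left(-188 + 338\right)} = \frac{1}{29282 + 150} = \frac{1}{29432}$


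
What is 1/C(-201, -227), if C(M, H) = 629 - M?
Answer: 1/830 ≈ 0.0012048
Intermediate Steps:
1/C(-201, -227) = 1/(629 - 1*(-201)) = 1/(629 + 201) = 1/830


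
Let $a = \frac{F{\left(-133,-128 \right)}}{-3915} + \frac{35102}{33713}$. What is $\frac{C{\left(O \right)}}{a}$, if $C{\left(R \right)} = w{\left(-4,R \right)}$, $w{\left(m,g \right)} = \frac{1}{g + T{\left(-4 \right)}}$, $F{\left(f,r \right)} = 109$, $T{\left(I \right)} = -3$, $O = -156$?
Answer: $- \frac{43995465}{7088729489} \approx -0.0062064$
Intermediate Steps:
$w{\left(m,g \right)} = \frac{1}{-3 + g}$ ($w{\left(m,g \right)} = \frac{1}{g - 3} = \frac{1}{-3 + g}$)
$C{\left(R \right)} = \frac{1}{-3 + R}$
$a = \frac{133749613}{131986395}$ ($a = \frac{109}{-3915} + \frac{35102}{33713} = 109 \left(- \frac{1}{3915}\right) + 35102 \cdot \frac{1}{33713} = - \frac{109}{3915} + \frac{35102}{33713} = \frac{133749613}{131986395} \approx 1.0134$)
$\frac{C{\left(O \right)}}{a} = \frac{1}{\left(-3 - 156\right) \frac{133749613}{131986395}} = \frac{1}{-159} \cdot \frac{131986395}{133749613} = \left(- \frac{1}{159}\right) \frac{131986395}{133749613} = - \frac{43995465}{7088729489}$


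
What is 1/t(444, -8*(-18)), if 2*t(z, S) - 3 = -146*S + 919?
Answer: -1/10051 ≈ -9.9493e-5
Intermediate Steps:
t(z, S) = 461 - 73*S (t(z, S) = 3/2 + (-146*S + 919)/2 = 3/2 + (919 - 146*S)/2 = 3/2 + (919/2 - 73*S) = 461 - 73*S)
1/t(444, -8*(-18)) = 1/(461 - (-584)*(-18)) = 1/(461 - 73*144) = 1/(461 - 10512) = 1/(-10051) = -1/10051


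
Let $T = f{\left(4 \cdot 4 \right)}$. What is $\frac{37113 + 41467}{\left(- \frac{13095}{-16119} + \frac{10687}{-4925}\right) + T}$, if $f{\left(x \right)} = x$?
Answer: $\frac{115521440250}{21526043} \approx 5366.6$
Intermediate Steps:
$T = 16$ ($T = 4 \cdot 4 = 16$)
$\frac{37113 + 41467}{\left(- \frac{13095}{-16119} + \frac{10687}{-4925}\right) + T} = \frac{37113 + 41467}{\left(- \frac{13095}{-16119} + \frac{10687}{-4925}\right) + 16} = \frac{78580}{\left(\left(-13095\right) \left(- \frac{1}{16119}\right) + 10687 \left(- \frac{1}{4925}\right)\right) + 16} = \frac{78580}{\left(\frac{485}{597} - \frac{10687}{4925}\right) + 16} = \frac{78580}{- \frac{3991514}{2940225} + 16} = \frac{78580}{\frac{43052086}{2940225}} = 78580 \cdot \frac{2940225}{43052086} = \frac{115521440250}{21526043}$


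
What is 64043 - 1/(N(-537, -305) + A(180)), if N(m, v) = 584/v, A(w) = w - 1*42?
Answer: 2658168453/41506 ≈ 64043.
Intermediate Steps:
A(w) = -42 + w (A(w) = w - 42 = -42 + w)
64043 - 1/(N(-537, -305) + A(180)) = 64043 - 1/(584/(-305) + (-42 + 180)) = 64043 - 1/(584*(-1/305) + 138) = 64043 - 1/(-584/305 + 138) = 64043 - 1/41506/305 = 64043 - 1*305/41506 = 64043 - 305/41506 = 2658168453/41506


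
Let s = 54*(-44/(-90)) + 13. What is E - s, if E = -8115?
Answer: -40772/5 ≈ -8154.4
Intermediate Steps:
s = 197/5 (s = 54*(-44*(-1/90)) + 13 = 54*(22/45) + 13 = 132/5 + 13 = 197/5 ≈ 39.400)
E - s = -8115 - 1*197/5 = -8115 - 197/5 = -40772/5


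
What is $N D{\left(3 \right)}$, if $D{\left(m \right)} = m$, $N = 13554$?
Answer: $40662$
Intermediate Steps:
$N D{\left(3 \right)} = 13554 \cdot 3 = 40662$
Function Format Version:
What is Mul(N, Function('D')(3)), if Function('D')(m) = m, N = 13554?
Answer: 40662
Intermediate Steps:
Mul(N, Function('D')(3)) = Mul(13554, 3) = 40662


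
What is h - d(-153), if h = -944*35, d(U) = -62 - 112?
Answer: -32866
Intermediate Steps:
d(U) = -174
h = -33040
h - d(-153) = -33040 - 1*(-174) = -33040 + 174 = -32866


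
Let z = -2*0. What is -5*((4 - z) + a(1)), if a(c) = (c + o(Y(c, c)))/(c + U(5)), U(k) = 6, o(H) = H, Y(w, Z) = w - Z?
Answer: -145/7 ≈ -20.714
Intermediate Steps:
z = 0
a(c) = c/(6 + c) (a(c) = (c + (c - c))/(c + 6) = (c + 0)/(6 + c) = c/(6 + c))
-5*((4 - z) + a(1)) = -5*((4 - 1*0) + 1/(6 + 1)) = -5*((4 + 0) + 1/7) = -5*(4 + 1*(⅐)) = -5*(4 + ⅐) = -5*29/7 = -145/7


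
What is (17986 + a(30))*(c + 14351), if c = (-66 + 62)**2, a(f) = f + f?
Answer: 259266882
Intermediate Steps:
a(f) = 2*f
c = 16 (c = (-4)**2 = 16)
(17986 + a(30))*(c + 14351) = (17986 + 2*30)*(16 + 14351) = (17986 + 60)*14367 = 18046*14367 = 259266882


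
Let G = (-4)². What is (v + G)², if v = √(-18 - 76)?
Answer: (16 + I*√94)² ≈ 162.0 + 310.25*I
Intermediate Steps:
G = 16
v = I*√94 (v = √(-94) = I*√94 ≈ 9.6954*I)
(v + G)² = (I*√94 + 16)² = (16 + I*√94)²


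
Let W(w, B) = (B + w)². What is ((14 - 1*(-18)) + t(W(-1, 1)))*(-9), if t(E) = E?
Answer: -288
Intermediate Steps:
((14 - 1*(-18)) + t(W(-1, 1)))*(-9) = ((14 - 1*(-18)) + (1 - 1)²)*(-9) = ((14 + 18) + 0²)*(-9) = (32 + 0)*(-9) = 32*(-9) = -288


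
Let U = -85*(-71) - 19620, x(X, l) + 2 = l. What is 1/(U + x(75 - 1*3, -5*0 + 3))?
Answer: -1/13584 ≈ -7.3616e-5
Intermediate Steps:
x(X, l) = -2 + l
U = -13585 (U = 6035 - 19620 = -13585)
1/(U + x(75 - 1*3, -5*0 + 3)) = 1/(-13585 + (-2 + (-5*0 + 3))) = 1/(-13585 + (-2 + (0 + 3))) = 1/(-13585 + (-2 + 3)) = 1/(-13585 + 1) = 1/(-13584) = -1/13584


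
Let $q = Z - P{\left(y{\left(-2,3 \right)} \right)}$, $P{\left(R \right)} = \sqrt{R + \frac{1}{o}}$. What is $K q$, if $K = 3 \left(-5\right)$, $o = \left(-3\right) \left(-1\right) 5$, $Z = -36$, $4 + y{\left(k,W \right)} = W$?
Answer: $540 + i \sqrt{210} \approx 540.0 + 14.491 i$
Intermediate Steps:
$y{\left(k,W \right)} = -4 + W$
$o = 15$ ($o = 3 \cdot 5 = 15$)
$P{\left(R \right)} = \sqrt{\frac{1}{15} + R}$ ($P{\left(R \right)} = \sqrt{R + \frac{1}{15}} = \sqrt{\frac{1}{15} + R}$)
$K = -15$
$q = -36 - \frac{i \sqrt{210}}{15}$ ($q = -36 - \frac{\sqrt{15 + 225 \left(-4 + 3\right)}}{15} = -36 - \frac{\sqrt{15 + 225 \left(-1\right)}}{15} = -36 - \frac{\sqrt{15 - 225}}{15} = -36 - \frac{\sqrt{-210}}{15} = -36 - \frac{i \sqrt{210}}{15} \approx -36.0 - 0.96609 i$)
$K q = - 15 \left(-36 - \frac{i \sqrt{210}}{15}\right) = 540 + i \sqrt{210}$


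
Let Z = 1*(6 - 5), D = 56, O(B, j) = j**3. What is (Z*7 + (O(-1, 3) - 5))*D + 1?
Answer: 1625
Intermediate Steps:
Z = 1 (Z = 1*1 = 1)
(Z*7 + (O(-1, 3) - 5))*D + 1 = (1*7 + (3**3 - 5))*56 + 1 = (7 + (27 - 5))*56 + 1 = (7 + 22)*56 + 1 = 29*56 + 1 = 1624 + 1 = 1625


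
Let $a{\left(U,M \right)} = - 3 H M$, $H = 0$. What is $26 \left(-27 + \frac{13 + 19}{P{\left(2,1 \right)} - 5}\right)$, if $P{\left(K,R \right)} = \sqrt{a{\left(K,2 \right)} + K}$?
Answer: $- \frac{20306}{23} - \frac{832 \sqrt{2}}{23} \approx -934.03$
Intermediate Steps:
$a{\left(U,M \right)} = 0$ ($a{\left(U,M \right)} = \left(-3\right) 0 M = 0 M = 0$)
$P{\left(K,R \right)} = \sqrt{K}$ ($P{\left(K,R \right)} = \sqrt{0 + K} = \sqrt{K}$)
$26 \left(-27 + \frac{13 + 19}{P{\left(2,1 \right)} - 5}\right) = 26 \left(-27 + \frac{13 + 19}{\sqrt{2} - 5}\right) = 26 \left(-27 + \frac{32}{-5 + \sqrt{2}}\right) = -702 + \frac{832}{-5 + \sqrt{2}}$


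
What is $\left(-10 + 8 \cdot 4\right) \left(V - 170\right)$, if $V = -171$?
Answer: $-7502$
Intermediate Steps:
$\left(-10 + 8 \cdot 4\right) \left(V - 170\right) = \left(-10 + 8 \cdot 4\right) \left(-171 - 170\right) = \left(-10 + 32\right) \left(-341\right) = 22 \left(-341\right) = -7502$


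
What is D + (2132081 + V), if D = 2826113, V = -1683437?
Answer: 3274757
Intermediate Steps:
D + (2132081 + V) = 2826113 + (2132081 - 1683437) = 2826113 + 448644 = 3274757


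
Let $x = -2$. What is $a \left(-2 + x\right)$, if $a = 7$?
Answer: $-28$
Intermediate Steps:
$a \left(-2 + x\right) = 7 \left(-2 - 2\right) = 7 \left(-4\right) = -28$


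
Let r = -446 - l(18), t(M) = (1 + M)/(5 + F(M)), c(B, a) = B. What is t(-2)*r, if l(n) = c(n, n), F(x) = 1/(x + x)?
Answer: 1856/19 ≈ 97.684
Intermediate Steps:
F(x) = 1/(2*x)
l(n) = n
t(M) = (1 + M)/(5 + 1/(2*M))
r = -464 (r = -446 - 1*18 = -446 - 18 = -464)
t(-2)*r = (2*(-2)*(1 - 2)/(1 + 10*(-2)))*(-464) = (2*(-2)*(-1)/(1 - 20))*(-464) = (2*(-2)*(-1)/(-19))*(-464) = (2*(-2)*(-1/19)*(-1))*(-464) = -4/19*(-464) = 1856/19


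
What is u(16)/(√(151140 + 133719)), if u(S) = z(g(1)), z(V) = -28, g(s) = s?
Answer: -28*√31651/94953 ≈ -0.052462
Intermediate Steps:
u(S) = -28
u(16)/(√(151140 + 133719)) = -28/√(151140 + 133719) = -28*√31651/94953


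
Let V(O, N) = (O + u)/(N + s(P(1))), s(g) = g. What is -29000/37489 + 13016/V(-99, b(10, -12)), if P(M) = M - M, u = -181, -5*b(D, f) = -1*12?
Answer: -737010236/6560575 ≈ -112.34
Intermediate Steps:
b(D, f) = 12/5 (b(D, f) = -(-1)*12/5 = -⅕*(-12) = 12/5)
P(M) = 0
V(O, N) = (-181 + O)/N (V(O, N) = (O - 181)/(N + 0) = (-181 + O)/N)
-29000/37489 + 13016/V(-99, b(10, -12)) = -29000/37489 + 13016/(((-181 - 99)/(12/5))) = -29000*1/37489 + 13016/(((5/12)*(-280))) = -29000/37489 + 13016/(-350/3) = -29000/37489 + 13016*(-3/350) = -29000/37489 - 19524/175 = -737010236/6560575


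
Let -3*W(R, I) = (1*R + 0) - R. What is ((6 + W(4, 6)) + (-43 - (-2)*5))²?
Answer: 729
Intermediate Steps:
W(R, I) = 0 (W(R, I) = -((1*R + 0) - R)/3 = -((R + 0) - R)/3 = -(R - R)/3 = -⅓*0 = 0)
((6 + W(4, 6)) + (-43 - (-2)*5))² = ((6 + 0) + (-43 - (-2)*5))² = (6 + (-43 - 1*(-10)))² = (6 + (-43 + 10))² = (6 - 33)² = (-27)² = 729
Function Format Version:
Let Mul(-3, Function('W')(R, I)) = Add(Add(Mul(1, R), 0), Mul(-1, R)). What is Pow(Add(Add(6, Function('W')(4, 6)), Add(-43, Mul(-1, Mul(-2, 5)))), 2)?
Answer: 729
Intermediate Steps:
Function('W')(R, I) = 0 (Function('W')(R, I) = Mul(Rational(-1, 3), Add(Add(Mul(1, R), 0), Mul(-1, R))) = Mul(Rational(-1, 3), Add(Add(R, 0), Mul(-1, R))) = Mul(Rational(-1, 3), Add(R, Mul(-1, R))) = Mul(Rational(-1, 3), 0) = 0)
Pow(Add(Add(6, Function('W')(4, 6)), Add(-43, Mul(-1, Mul(-2, 5)))), 2) = Pow(Add(Add(6, 0), Add(-43, Mul(-1, Mul(-2, 5)))), 2) = Pow(Add(6, Add(-43, Mul(-1, -10))), 2) = Pow(Add(6, Add(-43, 10)), 2) = Pow(Add(6, -33), 2) = Pow(-27, 2) = 729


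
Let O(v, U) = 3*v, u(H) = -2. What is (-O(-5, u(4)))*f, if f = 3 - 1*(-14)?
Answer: 255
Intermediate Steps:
f = 17 (f = 3 + 14 = 17)
(-O(-5, u(4)))*f = -3*(-5)*17 = -1*(-15)*17 = 15*17 = 255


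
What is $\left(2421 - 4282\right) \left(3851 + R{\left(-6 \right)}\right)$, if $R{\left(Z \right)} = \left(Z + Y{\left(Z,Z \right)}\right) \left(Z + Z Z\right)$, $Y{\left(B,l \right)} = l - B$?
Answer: $-6831731$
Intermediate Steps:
$R{\left(Z \right)} = Z \left(Z + Z^{2}\right)$ ($R{\left(Z \right)} = \left(Z + \left(Z - Z\right)\right) \left(Z + Z Z\right) = \left(Z + 0\right) \left(Z + Z^{2}\right) = Z \left(Z + Z^{2}\right)$)
$\left(2421 - 4282\right) \left(3851 + R{\left(-6 \right)}\right) = \left(2421 - 4282\right) \left(3851 + \left(-6\right)^{2} \left(1 - 6\right)\right) = - 1861 \left(3851 + 36 \left(-5\right)\right) = - 1861 \left(3851 - 180\right) = \left(-1861\right) 3671 = -6831731$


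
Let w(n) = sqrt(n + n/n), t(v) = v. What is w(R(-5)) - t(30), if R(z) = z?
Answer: -30 + 2*I ≈ -30.0 + 2.0*I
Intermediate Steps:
w(n) = sqrt(1 + n) (w(n) = sqrt(n + 1) = sqrt(1 + n))
w(R(-5)) - t(30) = sqrt(1 - 5) - 1*30 = sqrt(-4) - 30 = 2*I - 30 = -30 + 2*I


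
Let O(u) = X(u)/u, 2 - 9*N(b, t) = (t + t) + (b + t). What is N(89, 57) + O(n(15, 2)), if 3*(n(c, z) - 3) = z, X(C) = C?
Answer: -83/3 ≈ -27.667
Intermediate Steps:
n(c, z) = 3 + z/3
N(b, t) = 2/9 - t/3 - b/9 (N(b, t) = 2/9 - ((t + t) + (b + t))/9 = 2/9 - (2*t + (b + t))/9 = 2/9 - (b + 3*t)/9 = 2/9 + (-t/3 - b/9) = 2/9 - t/3 - b/9)
O(u) = 1 (O(u) = u/u = 1)
N(89, 57) + O(n(15, 2)) = (2/9 - ⅓*57 - ⅑*89) + 1 = (2/9 - 19 - 89/9) + 1 = -86/3 + 1 = -83/3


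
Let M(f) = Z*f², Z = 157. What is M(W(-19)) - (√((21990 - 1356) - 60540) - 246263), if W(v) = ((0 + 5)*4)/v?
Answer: 88963743/361 - 3*I*√4434 ≈ 2.4644e+5 - 199.76*I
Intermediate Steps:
W(v) = 20/v (W(v) = (5*4)/v = 20/v)
M(f) = 157*f²
M(W(-19)) - (√((21990 - 1356) - 60540) - 246263) = 157*(20/(-19))² - (√((21990 - 1356) - 60540) - 246263) = 157*(20*(-1/19))² - (√(20634 - 60540) - 246263) = 157*(-20/19)² - (√(-39906) - 246263) = 157*(400/361) - (3*I*√4434 - 246263) = 62800/361 - (-246263 + 3*I*√4434) = 62800/361 + (246263 - 3*I*√4434) = 88963743/361 - 3*I*√4434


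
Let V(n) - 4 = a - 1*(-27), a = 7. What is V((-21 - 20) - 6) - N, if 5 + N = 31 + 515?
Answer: -503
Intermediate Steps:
N = 541 (N = -5 + (31 + 515) = -5 + 546 = 541)
V(n) = 38 (V(n) = 4 + (7 - 1*(-27)) = 4 + (7 + 27) = 4 + 34 = 38)
V((-21 - 20) - 6) - N = 38 - 1*541 = 38 - 541 = -503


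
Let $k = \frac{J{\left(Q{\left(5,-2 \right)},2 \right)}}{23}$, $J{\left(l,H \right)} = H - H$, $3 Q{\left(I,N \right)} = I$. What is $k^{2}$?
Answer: $0$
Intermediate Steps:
$Q{\left(I,N \right)} = \frac{I}{3}$
$J{\left(l,H \right)} = 0$
$k = 0$ ($k = \frac{0}{23} = 0 \cdot \frac{1}{23} = 0$)
$k^{2} = 0^{2} = 0$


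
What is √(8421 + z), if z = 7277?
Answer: √15698 ≈ 125.29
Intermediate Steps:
√(8421 + z) = √(8421 + 7277) = √15698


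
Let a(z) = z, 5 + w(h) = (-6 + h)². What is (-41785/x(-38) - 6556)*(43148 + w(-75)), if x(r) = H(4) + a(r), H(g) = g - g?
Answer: -271204644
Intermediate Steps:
w(h) = -5 + (-6 + h)²
H(g) = 0
x(r) = r (x(r) = 0 + r = r)
(-41785/x(-38) - 6556)*(43148 + w(-75)) = (-41785/(-38) - 6556)*(43148 + (-5 + (-6 - 75)²)) = (-41785*(-1/38) - 6556)*(43148 + (-5 + (-81)²)) = (41785/38 - 6556)*(43148 + (-5 + 6561)) = -207343*(43148 + 6556)/38 = -207343/38*49704 = -271204644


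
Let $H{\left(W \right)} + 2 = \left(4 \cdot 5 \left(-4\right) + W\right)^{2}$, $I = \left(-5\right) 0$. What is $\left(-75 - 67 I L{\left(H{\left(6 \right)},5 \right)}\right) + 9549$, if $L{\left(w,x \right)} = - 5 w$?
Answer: $9474$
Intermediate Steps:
$I = 0$
$H{\left(W \right)} = -2 + \left(-80 + W\right)^{2}$ ($H{\left(W \right)} = -2 + \left(4 \cdot 5 \left(-4\right) + W\right)^{2} = -2 + \left(20 \left(-4\right) + W\right)^{2} = -2 + \left(-80 + W\right)^{2}$)
$\left(-75 - 67 I L{\left(H{\left(6 \right)},5 \right)}\right) + 9549 = \left(-75 - 67 \cdot 0 \left(- 5 \left(-2 + \left(-80 + 6\right)^{2}\right)\right)\right) + 9549 = \left(-75 - 67 \cdot 0 \left(- 5 \left(-2 + \left(-74\right)^{2}\right)\right)\right) + 9549 = \left(-75 - 67 \cdot 0 \left(- 5 \left(-2 + 5476\right)\right)\right) + 9549 = \left(-75 - 67 \cdot 0 \left(\left(-5\right) 5474\right)\right) + 9549 = \left(-75 - 67 \cdot 0 \left(-27370\right)\right) + 9549 = \left(-75 - 0\right) + 9549 = \left(-75 + 0\right) + 9549 = -75 + 9549 = 9474$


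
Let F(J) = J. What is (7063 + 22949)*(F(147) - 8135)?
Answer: -239735856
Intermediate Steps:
(7063 + 22949)*(F(147) - 8135) = (7063 + 22949)*(147 - 8135) = 30012*(-7988) = -239735856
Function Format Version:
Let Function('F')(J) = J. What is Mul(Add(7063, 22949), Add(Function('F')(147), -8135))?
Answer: -239735856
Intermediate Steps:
Mul(Add(7063, 22949), Add(Function('F')(147), -8135)) = Mul(Add(7063, 22949), Add(147, -8135)) = Mul(30012, -7988) = -239735856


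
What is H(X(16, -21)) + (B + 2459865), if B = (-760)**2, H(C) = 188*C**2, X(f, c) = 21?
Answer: 3120373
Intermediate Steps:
B = 577600
H(X(16, -21)) + (B + 2459865) = 188*21**2 + (577600 + 2459865) = 188*441 + 3037465 = 82908 + 3037465 = 3120373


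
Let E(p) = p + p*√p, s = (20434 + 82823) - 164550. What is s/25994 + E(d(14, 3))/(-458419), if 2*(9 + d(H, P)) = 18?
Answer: -61293/25994 ≈ -2.3580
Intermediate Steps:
d(H, P) = 0 (d(H, P) = -9 + (½)*18 = -9 + 9 = 0)
s = -61293 (s = 103257 - 164550 = -61293)
E(p) = p + p^(3/2)
s/25994 + E(d(14, 3))/(-458419) = -61293/25994 + (0 + 0^(3/2))/(-458419) = -61293*1/25994 + (0 + 0)*(-1/458419) = -61293/25994 + 0*(-1/458419) = -61293/25994 + 0 = -61293/25994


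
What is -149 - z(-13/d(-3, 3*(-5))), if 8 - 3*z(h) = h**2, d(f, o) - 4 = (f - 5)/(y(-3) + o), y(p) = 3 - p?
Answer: -867191/5808 ≈ -149.31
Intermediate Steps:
d(f, o) = 4 + (-5 + f)/(6 + o) (d(f, o) = 4 + (f - 5)/((3 - 1*(-3)) + o) = 4 + (-5 + f)/((3 + 3) + o) = 4 + (-5 + f)/(6 + o))
z(h) = 8/3 - h**2/3
-149 - z(-13/d(-3, 3*(-5))) = -149 - (8/3 - 169*(6 + 3*(-5))**2/(19 - 3 + 4*(3*(-5)))**2/3) = -149 - (8/3 - 169*(6 - 15)**2/(19 - 3 + 4*(-15))**2/3) = -149 - (8/3 - 13689/(19 - 3 - 60)**2/3) = -149 - (8/3 - (-13/((-1/9*(-44))))**2/3) = -149 - (8/3 - (-13/44/9)**2/3) = -149 - (8/3 - (-13*9/44)**2/3) = -149 - (8/3 - (-117/44)**2/3) = -149 - (8/3 - 1/3*13689/1936) = -149 - (8/3 - 4563/1936) = -149 - 1*1799/5808 = -149 - 1799/5808 = -867191/5808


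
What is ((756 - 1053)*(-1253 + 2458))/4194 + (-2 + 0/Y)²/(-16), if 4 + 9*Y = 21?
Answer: -79763/932 ≈ -85.583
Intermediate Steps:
Y = 17/9 (Y = -4/9 + (⅑)*21 = -4/9 + 7/3 = 17/9 ≈ 1.8889)
((756 - 1053)*(-1253 + 2458))/4194 + (-2 + 0/Y)²/(-16) = ((756 - 1053)*(-1253 + 2458))/4194 + (-2 + 0/(17/9))²/(-16) = -297*1205*(1/4194) + (-2 + 0*(9/17))²*(-1/16) = -357885*1/4194 + (-2 + 0)²*(-1/16) = -39765/466 + (-2)²*(-1/16) = -39765/466 + 4*(-1/16) = -39765/466 - ¼ = -79763/932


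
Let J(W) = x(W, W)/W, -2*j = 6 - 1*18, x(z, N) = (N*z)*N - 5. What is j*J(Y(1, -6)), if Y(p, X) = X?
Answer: 221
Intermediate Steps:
x(z, N) = -5 + z*N² (x(z, N) = z*N² - 5 = -5 + z*N²)
j = 6 (j = -(6 - 1*18)/2 = -(6 - 18)/2 = -½*(-12) = 6)
J(W) = (-5 + W³)/W (J(W) = (-5 + W*W²)/W = (-5 + W³)/W)
j*J(Y(1, -6)) = 6*((-5 + (-6)³)/(-6)) = 6*(-(-5 - 216)/6) = 6*(-⅙*(-221)) = 6*(221/6) = 221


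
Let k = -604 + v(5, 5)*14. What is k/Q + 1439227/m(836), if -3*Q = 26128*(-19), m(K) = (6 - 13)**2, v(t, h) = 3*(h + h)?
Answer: 3883034299/132202 ≈ 29372.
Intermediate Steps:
v(t, h) = 6*h (v(t, h) = 3*(2*h) = 6*h)
m(K) = 49 (m(K) = (-7)**2 = 49)
Q = 496432/3 (Q = -26128*(-19)/3 = -1/3*(-496432) = 496432/3 ≈ 1.6548e+5)
k = -184 (k = -604 + (6*5)*14 = -604 + 30*14 = -604 + 420 = -184)
k/Q + 1439227/m(836) = -184/496432/3 + 1439227/49 = -184*3/496432 + 1439227*(1/49) = -3/2698 + 1439227/49 = 3883034299/132202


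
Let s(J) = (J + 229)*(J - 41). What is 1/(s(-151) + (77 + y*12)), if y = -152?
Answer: -1/16723 ≈ -5.9798e-5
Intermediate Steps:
s(J) = (-41 + J)*(229 + J) (s(J) = (229 + J)*(-41 + J) = (-41 + J)*(229 + J))
1/(s(-151) + (77 + y*12)) = 1/((-9389 + (-151)² + 188*(-151)) + (77 - 152*12)) = 1/((-9389 + 22801 - 28388) + (77 - 1824)) = 1/(-14976 - 1747) = 1/(-16723) = -1/16723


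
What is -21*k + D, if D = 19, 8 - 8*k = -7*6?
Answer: -449/4 ≈ -112.25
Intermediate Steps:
k = 25/4 (k = 1 - (-7)*6/8 = 1 - ⅛*(-42) = 1 + 21/4 = 25/4 ≈ 6.2500)
-21*k + D = -21*25/4 + 19 = -525/4 + 19 = -449/4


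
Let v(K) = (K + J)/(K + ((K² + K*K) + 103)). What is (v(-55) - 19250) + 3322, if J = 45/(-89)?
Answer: -4322240478/271361 ≈ -15928.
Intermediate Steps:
J = -45/89 (J = 45*(-1/89) = -45/89 ≈ -0.50562)
v(K) = (-45/89 + K)/(103 + K + 2*K²) (v(K) = (K - 45/89)/(K + ((K² + K*K) + 103)) = (-45/89 + K)/(K + ((K² + K²) + 103)) = (-45/89 + K)/(K + (2*K² + 103)) = (-45/89 + K)/(K + (103 + 2*K²)) = (-45/89 + K)/(103 + K + 2*K²))
(v(-55) - 19250) + 3322 = ((-45/89 - 55)/(103 - 55 + 2*(-55)²) - 19250) + 3322 = (-4940/89/(103 - 55 + 2*3025) - 19250) + 3322 = (-4940/89/(103 - 55 + 6050) - 19250) + 3322 = (-4940/89/6098 - 19250) + 3322 = ((1/6098)*(-4940/89) - 19250) + 3322 = (-2470/271361 - 19250) + 3322 = -5223701720/271361 + 3322 = -4322240478/271361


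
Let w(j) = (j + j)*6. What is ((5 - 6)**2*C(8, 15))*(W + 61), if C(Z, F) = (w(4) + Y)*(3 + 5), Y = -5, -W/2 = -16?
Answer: 31992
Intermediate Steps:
W = 32 (W = -2*(-16) = 32)
w(j) = 12*j (w(j) = (2*j)*6 = 12*j)
C(Z, F) = 344 (C(Z, F) = (12*4 - 5)*(3 + 5) = (48 - 5)*8 = 43*8 = 344)
((5 - 6)**2*C(8, 15))*(W + 61) = ((5 - 6)**2*344)*(32 + 61) = ((-1)**2*344)*93 = (1*344)*93 = 344*93 = 31992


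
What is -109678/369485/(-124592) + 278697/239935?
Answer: 1282980790690957/1104537776191720 ≈ 1.1616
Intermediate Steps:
-109678/369485/(-124592) + 278697/239935 = -109678*1/369485*(-1/124592) + 278697*(1/239935) = -109678/369485*(-1/124592) + 278697/239935 = 54839/23017437560 + 278697/239935 = 1282980790690957/1104537776191720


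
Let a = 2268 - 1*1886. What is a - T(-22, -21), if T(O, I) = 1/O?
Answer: 8405/22 ≈ 382.05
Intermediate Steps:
a = 382 (a = 2268 - 1886 = 382)
a - T(-22, -21) = 382 - 1/(-22) = 382 - 1*(-1/22) = 382 + 1/22 = 8405/22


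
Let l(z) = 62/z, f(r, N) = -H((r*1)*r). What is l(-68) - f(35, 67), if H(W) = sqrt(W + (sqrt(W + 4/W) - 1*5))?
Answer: -31/34 + sqrt(1494500 + 35*sqrt(1500629))/35 ≈ 34.514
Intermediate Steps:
H(W) = sqrt(-5 + W + sqrt(W + 4/W)) (H(W) = sqrt(W + (sqrt(W + 4/W) - 5)) = sqrt(W + (-5 + sqrt(W + 4/W))) = sqrt(-5 + W + sqrt(W + 4/W)))
f(r, N) = -sqrt(-5 + r**2 + sqrt(r**2 + 4/r**2)) (f(r, N) = -sqrt(-5 + (r*1)*r + sqrt((r*1)*r + 4/(((r*1)*r)))) = -sqrt(-5 + r*r + sqrt(r*r + 4/((r*r)))) = -sqrt(-5 + r**2 + sqrt(r**2 + 4/(r**2))) = -sqrt(-5 + r**2 + sqrt(r**2 + 4/r**2)))
l(-68) - f(35, 67) = 62/(-68) - (-1)*sqrt(-5 + 35**2 + sqrt((4 + 35**4)/35**2)) = 62*(-1/68) - (-1)*sqrt(-5 + 1225 + sqrt((4 + 1500625)/1225)) = -31/34 - (-1)*sqrt(-5 + 1225 + sqrt((1/1225)*1500629)) = -31/34 - (-1)*sqrt(-5 + 1225 + sqrt(1500629/1225)) = -31/34 - (-1)*sqrt(-5 + 1225 + sqrt(1500629)/35) = -31/34 - (-1)*sqrt(1220 + sqrt(1500629)/35) = -31/34 + sqrt(1220 + sqrt(1500629)/35)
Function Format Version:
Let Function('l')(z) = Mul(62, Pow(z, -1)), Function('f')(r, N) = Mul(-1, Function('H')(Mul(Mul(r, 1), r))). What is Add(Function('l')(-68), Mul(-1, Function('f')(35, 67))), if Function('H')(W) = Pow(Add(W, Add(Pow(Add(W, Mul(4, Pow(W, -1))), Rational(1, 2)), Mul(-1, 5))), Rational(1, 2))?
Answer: Add(Rational(-31, 34), Mul(Rational(1, 35), Pow(Add(1494500, Mul(35, Pow(1500629, Rational(1, 2)))), Rational(1, 2)))) ≈ 34.514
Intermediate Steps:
Function('H')(W) = Pow(Add(-5, W, Pow(Add(W, Mul(4, Pow(W, -1))), Rational(1, 2))), Rational(1, 2)) (Function('H')(W) = Pow(Add(W, Add(Pow(Add(W, Mul(4, Pow(W, -1))), Rational(1, 2)), -5)), Rational(1, 2)) = Pow(Add(W, Add(-5, Pow(Add(W, Mul(4, Pow(W, -1))), Rational(1, 2)))), Rational(1, 2)) = Pow(Add(-5, W, Pow(Add(W, Mul(4, Pow(W, -1))), Rational(1, 2))), Rational(1, 2)))
Function('f')(r, N) = Mul(-1, Pow(Add(-5, Pow(r, 2), Pow(Add(Pow(r, 2), Mul(4, Pow(r, -2))), Rational(1, 2))), Rational(1, 2))) (Function('f')(r, N) = Mul(-1, Pow(Add(-5, Mul(Mul(r, 1), r), Pow(Add(Mul(Mul(r, 1), r), Mul(4, Pow(Mul(Mul(r, 1), r), -1))), Rational(1, 2))), Rational(1, 2))) = Mul(-1, Pow(Add(-5, Mul(r, r), Pow(Add(Mul(r, r), Mul(4, Pow(Mul(r, r), -1))), Rational(1, 2))), Rational(1, 2))) = Mul(-1, Pow(Add(-5, Pow(r, 2), Pow(Add(Pow(r, 2), Mul(4, Pow(Pow(r, 2), -1))), Rational(1, 2))), Rational(1, 2))) = Mul(-1, Pow(Add(-5, Pow(r, 2), Pow(Add(Pow(r, 2), Mul(4, Pow(r, -2))), Rational(1, 2))), Rational(1, 2))))
Add(Function('l')(-68), Mul(-1, Function('f')(35, 67))) = Add(Mul(62, Pow(-68, -1)), Mul(-1, Mul(-1, Pow(Add(-5, Pow(35, 2), Pow(Mul(Pow(35, -2), Add(4, Pow(35, 4))), Rational(1, 2))), Rational(1, 2))))) = Add(Mul(62, Rational(-1, 68)), Mul(-1, Mul(-1, Pow(Add(-5, 1225, Pow(Mul(Rational(1, 1225), Add(4, 1500625)), Rational(1, 2))), Rational(1, 2))))) = Add(Rational(-31, 34), Mul(-1, Mul(-1, Pow(Add(-5, 1225, Pow(Mul(Rational(1, 1225), 1500629), Rational(1, 2))), Rational(1, 2))))) = Add(Rational(-31, 34), Mul(-1, Mul(-1, Pow(Add(-5, 1225, Pow(Rational(1500629, 1225), Rational(1, 2))), Rational(1, 2))))) = Add(Rational(-31, 34), Mul(-1, Mul(-1, Pow(Add(-5, 1225, Mul(Rational(1, 35), Pow(1500629, Rational(1, 2)))), Rational(1, 2))))) = Add(Rational(-31, 34), Mul(-1, Mul(-1, Pow(Add(1220, Mul(Rational(1, 35), Pow(1500629, Rational(1, 2)))), Rational(1, 2))))) = Add(Rational(-31, 34), Pow(Add(1220, Mul(Rational(1, 35), Pow(1500629, Rational(1, 2)))), Rational(1, 2)))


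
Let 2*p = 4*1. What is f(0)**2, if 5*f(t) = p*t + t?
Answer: 0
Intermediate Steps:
p = 2 (p = (4*1)/2 = (1/2)*4 = 2)
f(t) = 3*t/5 (f(t) = (2*t + t)/5 = (3*t)/5 = 3*t/5)
f(0)**2 = ((3/5)*0)**2 = 0**2 = 0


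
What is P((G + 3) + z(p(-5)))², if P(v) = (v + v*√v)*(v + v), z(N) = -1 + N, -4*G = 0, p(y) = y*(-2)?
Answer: 1078272 + 331776*√3 ≈ 1.6529e+6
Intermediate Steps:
p(y) = -2*y
G = 0 (G = -¼*0 = 0)
P(v) = 2*v*(v + v^(3/2)) (P(v) = (v + v^(3/2))*(2*v) = 2*v*(v + v^(3/2)))
P((G + 3) + z(p(-5)))² = (2*((0 + 3) + (-1 - 2*(-5)))² + 2*((0 + 3) + (-1 - 2*(-5)))^(5/2))² = (2*(3 + (-1 + 10))² + 2*(3 + (-1 + 10))^(5/2))² = (2*(3 + 9)² + 2*(3 + 9)^(5/2))² = (2*12² + 2*12^(5/2))² = (2*144 + 2*(288*√3))² = (288 + 576*√3)²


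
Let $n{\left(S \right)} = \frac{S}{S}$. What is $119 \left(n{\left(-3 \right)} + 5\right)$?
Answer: $714$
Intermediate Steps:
$n{\left(S \right)} = 1$
$119 \left(n{\left(-3 \right)} + 5\right) = 119 \left(1 + 5\right) = 119 \cdot 6 = 714$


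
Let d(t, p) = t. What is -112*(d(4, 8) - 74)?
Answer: 7840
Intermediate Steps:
-112*(d(4, 8) - 74) = -112*(4 - 74) = -112*(-70) = 7840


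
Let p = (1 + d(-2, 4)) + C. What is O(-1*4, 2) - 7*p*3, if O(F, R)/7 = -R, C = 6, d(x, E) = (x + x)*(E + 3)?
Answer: 427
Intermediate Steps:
d(x, E) = 2*x*(3 + E) (d(x, E) = (2*x)*(3 + E) = 2*x*(3 + E))
O(F, R) = -7*R (O(F, R) = 7*(-R) = -7*R)
p = -21 (p = (1 + 2*(-2)*(3 + 4)) + 6 = (1 + 2*(-2)*7) + 6 = (1 - 28) + 6 = -27 + 6 = -21)
O(-1*4, 2) - 7*p*3 = -7*2 - (-147)*3 = -14 - 7*(-63) = -14 + 441 = 427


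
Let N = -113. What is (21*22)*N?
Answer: -52206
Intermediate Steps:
(21*22)*N = (21*22)*(-113) = 462*(-113) = -52206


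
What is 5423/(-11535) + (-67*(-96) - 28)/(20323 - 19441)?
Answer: 11514509/1695645 ≈ 6.7906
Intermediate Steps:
5423/(-11535) + (-67*(-96) - 28)/(20323 - 19441) = 5423*(-1/11535) + (6432 - 28)/882 = -5423/11535 + 6404*(1/882) = -5423/11535 + 3202/441 = 11514509/1695645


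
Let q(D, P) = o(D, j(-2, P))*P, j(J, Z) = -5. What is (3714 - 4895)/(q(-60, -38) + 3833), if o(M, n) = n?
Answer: -1181/4023 ≈ -0.29356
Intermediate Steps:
q(D, P) = -5*P
(3714 - 4895)/(q(-60, -38) + 3833) = (3714 - 4895)/(-5*(-38) + 3833) = -1181/(190 + 3833) = -1181/4023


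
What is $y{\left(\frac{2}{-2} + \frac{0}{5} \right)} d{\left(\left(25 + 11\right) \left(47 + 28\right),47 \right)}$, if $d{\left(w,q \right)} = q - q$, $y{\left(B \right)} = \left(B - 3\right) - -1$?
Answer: $0$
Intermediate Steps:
$y{\left(B \right)} = -2 + B$ ($y{\left(B \right)} = \left(-3 + B\right) + 1 = -2 + B$)
$d{\left(w,q \right)} = 0$
$y{\left(\frac{2}{-2} + \frac{0}{5} \right)} d{\left(\left(25 + 11\right) \left(47 + 28\right),47 \right)} = \left(-2 + \left(\frac{2}{-2} + \frac{0}{5}\right)\right) 0 = \left(-2 + \left(2 \left(- \frac{1}{2}\right) + 0 \cdot \frac{1}{5}\right)\right) 0 = \left(-2 + \left(-1 + 0\right)\right) 0 = \left(-2 - 1\right) 0 = \left(-3\right) 0 = 0$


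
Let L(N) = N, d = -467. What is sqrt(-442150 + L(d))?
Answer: 7*I*sqrt(9033) ≈ 665.29*I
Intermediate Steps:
sqrt(-442150 + L(d)) = sqrt(-442150 - 467) = sqrt(-442617) = 7*I*sqrt(9033)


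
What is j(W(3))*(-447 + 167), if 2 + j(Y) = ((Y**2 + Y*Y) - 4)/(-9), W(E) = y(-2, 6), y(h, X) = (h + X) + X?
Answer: 59920/9 ≈ 6657.8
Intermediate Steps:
y(h, X) = h + 2*X (y(h, X) = (X + h) + X = h + 2*X)
W(E) = 10 (W(E) = -2 + 2*6 = -2 + 12 = 10)
j(Y) = -14/9 - 2*Y**2/9 (j(Y) = -2 + ((Y**2 + Y*Y) - 4)/(-9) = -2 + ((Y**2 + Y**2) - 4)*(-1/9) = -2 + (2*Y**2 - 4)*(-1/9) = -2 + (-4 + 2*Y**2)*(-1/9) = -2 + (4/9 - 2*Y**2/9) = -14/9 - 2*Y**2/9)
j(W(3))*(-447 + 167) = (-14/9 - 2/9*10**2)*(-447 + 167) = (-14/9 - 2/9*100)*(-280) = (-14/9 - 200/9)*(-280) = -214/9*(-280) = 59920/9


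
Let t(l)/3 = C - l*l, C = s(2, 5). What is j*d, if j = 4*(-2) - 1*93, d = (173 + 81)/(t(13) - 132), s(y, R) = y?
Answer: 25654/633 ≈ 40.528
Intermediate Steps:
C = 2
t(l) = 6 - 3*l² (t(l) = 3*(2 - l*l) = 3*(2 - l²) = 6 - 3*l²)
d = -254/633 (d = (173 + 81)/((6 - 3*13²) - 132) = 254/((6 - 3*169) - 132) = 254/((6 - 507) - 132) = 254/(-501 - 132) = 254/(-633) = 254*(-1/633) = -254/633 ≈ -0.40126)
j = -101 (j = -8 - 93 = -101)
j*d = -101*(-254/633) = 25654/633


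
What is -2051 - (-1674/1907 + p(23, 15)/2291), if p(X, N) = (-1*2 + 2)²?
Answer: -3909583/1907 ≈ -2050.1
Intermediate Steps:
p(X, N) = 0 (p(X, N) = (-2 + 2)² = 0² = 0)
-2051 - (-1674/1907 + p(23, 15)/2291) = -2051 - (-1674/1907 + 0/2291) = -2051 - (-1674*1/1907 + 0*(1/2291)) = -2051 - (-1674/1907 + 0) = -2051 - 1*(-1674/1907) = -2051 + 1674/1907 = -3909583/1907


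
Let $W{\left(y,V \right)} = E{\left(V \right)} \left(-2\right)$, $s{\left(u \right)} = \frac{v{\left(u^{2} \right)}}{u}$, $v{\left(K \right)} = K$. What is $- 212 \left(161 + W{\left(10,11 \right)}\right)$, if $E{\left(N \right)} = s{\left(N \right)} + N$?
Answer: $-24804$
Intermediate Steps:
$s{\left(u \right)} = u$ ($s{\left(u \right)} = \frac{u^{2}}{u} = u$)
$E{\left(N \right)} = 2 N$ ($E{\left(N \right)} = N + N = 2 N$)
$W{\left(y,V \right)} = - 4 V$ ($W{\left(y,V \right)} = 2 V \left(-2\right) = - 4 V$)
$- 212 \left(161 + W{\left(10,11 \right)}\right) = - 212 \left(161 - 44\right) = \left(-212\right) 117 = -24804$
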